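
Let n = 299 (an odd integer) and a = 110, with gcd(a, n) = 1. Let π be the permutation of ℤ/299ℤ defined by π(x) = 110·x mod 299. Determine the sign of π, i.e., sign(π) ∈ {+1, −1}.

-1

Orbit of 18 under x↦110x: [18, 186, 128, 27, 279, 192, 190]… (length divides ord_299(110)).
The orbit structure of x ↦ 110x mod 299: 6 orbits of sizes [132, 132, 12, 11, 11, 1].
299 − 6 = 293 transpositions; sign(π) = (−1)^293 = -1.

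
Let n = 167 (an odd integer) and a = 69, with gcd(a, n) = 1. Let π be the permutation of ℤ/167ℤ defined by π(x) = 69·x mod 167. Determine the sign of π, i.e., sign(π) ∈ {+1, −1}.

-1

Trace 51: π^k(51) = [51, 12, 160, 18, 73, 27, 26] for k=0..6.
2 cycles of lengths [166, 1].
167 − 2 = 165 transpositions; sign(π) = (−1)^165 = -1.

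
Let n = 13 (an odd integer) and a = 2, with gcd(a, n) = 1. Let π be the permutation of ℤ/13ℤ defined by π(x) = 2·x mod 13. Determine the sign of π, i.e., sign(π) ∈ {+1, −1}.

-1

Orbit of 12 under x↦2x: [12, 11, 9, 5, 10, 7, 1]… (length divides ord_13(2)).
The orbit structure of x ↦ 2x mod 13: 2 orbits of sizes [12, 1].
n − c = 13 − 2 = 11; sign = (−1)^11 = -1.
Check: (2/13) = -1 by Zolotarev.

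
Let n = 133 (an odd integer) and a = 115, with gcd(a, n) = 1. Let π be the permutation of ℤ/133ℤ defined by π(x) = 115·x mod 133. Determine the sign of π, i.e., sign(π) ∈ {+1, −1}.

-1

Start at x=115: 115 → 58 → 20 → 39 → 96 → 1 → 115 (one orbit).
π_115 has 38 disjoint cycles with lengths [6, 6, 6, 6, 6, 6, 6, 6, 6, 6, 6, 6, 6, 6, 6, 6, 6, 6, 6, 1, 1, 1, 1, 1, 1, 1, 1, 1, 1, 1, 1, 1, 1, 1, 1, 1, 1, 1] on {0,…,132}.
133 − 38 = 95 transpositions; sign(π) = (−1)^95 = -1.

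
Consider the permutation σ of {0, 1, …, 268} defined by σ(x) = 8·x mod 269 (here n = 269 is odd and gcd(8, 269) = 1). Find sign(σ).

Start at x=46: 46 → 99 → 254 → 149 → 116 → 121 → 161 → … (one orbit).
Cycle type of π: 268 + 1; total 2 cycles.
269 − 2 = 267 transpositions; sign(π) = (−1)^267 = -1.
The Jacobi symbol (8|269) = -1 (Zolotarev) agrees.

-1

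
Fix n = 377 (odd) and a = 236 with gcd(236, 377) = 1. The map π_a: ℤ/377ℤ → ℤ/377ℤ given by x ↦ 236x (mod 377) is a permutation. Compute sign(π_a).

-1

Start at x=368: 368 → 138 → 146 → 149 → 103 → 180 → 256 → … (one orbit).
Decompose π into cycles: lengths [84, 84, 84, 84, 14, 14, 12, 1] (8 cycles, including the fixed point 0).
With 8 cycles on 377 points, sign = (−1)^{377−8} = -1.
(236|377)_J = -1 (Zolotarev's lemma cross-check).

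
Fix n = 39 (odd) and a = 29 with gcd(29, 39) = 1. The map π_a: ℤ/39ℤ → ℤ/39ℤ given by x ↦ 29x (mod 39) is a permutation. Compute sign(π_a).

-1

Start at x=35: 35 → 1 → 29 → 22 → 14 → 16 → 35 (one orbit).
Cycle type of π: 6×4 + 3×4 + 2 + 1; total 10 cycles.
With 10 cycles on 39 points, sign = (−1)^{39−10} = -1.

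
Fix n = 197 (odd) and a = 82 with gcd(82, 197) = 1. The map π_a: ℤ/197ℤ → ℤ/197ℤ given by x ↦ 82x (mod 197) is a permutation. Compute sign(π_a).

-1

Start at x=157: 157 → 69 → 142 → 21 → 146 → 152 → 53 → … (one orbit).
Cycle lengths of π_82 on ℤ/197ℤ: [196, 1]; 2 cycles in total.
Σ(ℓ_i−1) = 197−2 = 195; sign = (−1)^195 = -1.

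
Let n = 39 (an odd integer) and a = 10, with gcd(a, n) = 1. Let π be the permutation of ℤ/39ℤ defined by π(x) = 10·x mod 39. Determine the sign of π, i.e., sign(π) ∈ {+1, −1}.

+1

Start at x=25: 25 → 16 → 4 → 1 → 10 → 22 → 25 (one orbit).
Decompose π into cycles: lengths [6, 6, 6, 6, 6, 6, 1, 1, 1] (9 cycles, including the fixed point 0).
sign(π) = (−1)^{n − #cycles} = (−1)^{39−9} = (−1)^30 = +1.
The Jacobi symbol (10|39) = +1 (Zolotarev) agrees.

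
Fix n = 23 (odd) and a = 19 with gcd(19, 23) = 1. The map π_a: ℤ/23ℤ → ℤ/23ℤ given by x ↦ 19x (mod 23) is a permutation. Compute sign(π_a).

-1

Trace 17: π^k(17) = [17, 1, 19, 16, 5, 3, 11] for k=0..6.
Cycle type of π: 22 + 1; total 2 cycles.
With 2 cycles on 23 points, sign = (−1)^{23−2} = -1.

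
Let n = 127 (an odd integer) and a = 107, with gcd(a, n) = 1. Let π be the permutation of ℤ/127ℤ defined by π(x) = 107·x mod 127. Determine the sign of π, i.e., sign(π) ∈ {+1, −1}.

Orbit of 19 under x↦107x: [19, 1, 107]… (length divides ord_127(107)).
Decompose π into cycles: lengths [3, 3, 3, 3, 3, 3, 3, 3, 3, 3, 3, 3, 3, 3, 3, 3, 3, 3, 3, 3, 3, 3, 3, 3, 3, 3, 3, 3, 3, 3, 3, 3, 3, 3, 3, 3, 3, 3, 3, 3, 3, 3, 1] (43 cycles, including the fixed point 0).
With 43 cycles on 127 points, sign = (−1)^{127−43} = +1.
Zolotarev: (107|127) = +1, matching the cycle-count sign.

+1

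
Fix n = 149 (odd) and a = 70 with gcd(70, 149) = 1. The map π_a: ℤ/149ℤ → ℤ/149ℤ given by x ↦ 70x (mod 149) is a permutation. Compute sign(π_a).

Trace 20: π^k(20) = [20, 59, 107, 40, 118, 65, 80] for k=0..6.
Decompose π into cycles: lengths [148, 1] (2 cycles, including the fixed point 0).
n − c = 149 − 2 = 147; sign = (−1)^147 = -1.
Via Zolotarev, sign(π_{70}) = (70|149) = -1.

-1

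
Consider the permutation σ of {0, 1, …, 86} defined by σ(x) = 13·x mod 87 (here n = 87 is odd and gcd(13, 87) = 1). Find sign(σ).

+1

Orbit of 52 under x↦13x: [52, 67, 1, 13, 82, 22, 25]… (length divides ord_87(13)).
Decompose π into cycles: lengths [14, 14, 14, 14, 14, 14, 1, 1, 1] (9 cycles, including the fixed point 0).
Σ(ℓ_i−1) = 87−9 = 78; sign = (−1)^78 = +1.
Via Zolotarev, sign(π_{13}) = (13|87) = +1.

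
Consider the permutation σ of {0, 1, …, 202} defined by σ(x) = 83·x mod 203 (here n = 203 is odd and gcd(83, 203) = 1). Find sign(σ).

-1

Orbit of 181 under x↦83x: [181, 1, 83, 190, 139, 169, 20]… (length divides ord_203(83)).
Cycle type of π: 14×12 + 7×4 + 2×3 + 1; total 20 cycles.
Σ(ℓ_i−1) = 203−20 = 183; sign = (−1)^183 = -1.
Check: (83/203) = -1 by Zolotarev.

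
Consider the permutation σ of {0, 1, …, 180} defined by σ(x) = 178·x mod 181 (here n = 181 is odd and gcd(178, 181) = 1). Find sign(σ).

+1

Start at x=16: 16 → 133 → 144 → 111 → 29 → 94 → 80 → … (one orbit).
π_178 has 3 disjoint cycles with lengths [90, 90, 1] on {0,…,180}.
With 3 cycles on 181 points, sign = (−1)^{181−3} = +1.
Via Zolotarev, sign(π_{178}) = (178|181) = +1.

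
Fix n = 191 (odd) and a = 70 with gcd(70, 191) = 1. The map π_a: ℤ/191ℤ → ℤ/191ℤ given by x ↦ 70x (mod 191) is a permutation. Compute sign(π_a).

-1

Start at x=70: 70 → 125 → 155 → 154 → 84 → 150 → 186 → … (one orbit).
π_70 has 6 disjoint cycles with lengths [38, 38, 38, 38, 38, 1] on {0,…,190}.
6 cycles on 191: each ℓ→(−1)^(ℓ−1), product (−1)^185 = -1.
Via Zolotarev, sign(π_{70}) = (70|191) = -1.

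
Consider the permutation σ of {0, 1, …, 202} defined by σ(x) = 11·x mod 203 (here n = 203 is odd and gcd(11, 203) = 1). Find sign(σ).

Trace 25: π^k(25) = [25, 72, 183, 186, 16, 176, 109] for k=0..6.
The orbit structure of x ↦ 11x mod 203: 6 orbits of sizes [84, 84, 28, 3, 3, 1].
Σ(ℓ_i−1) = 203−6 = 197; sign = (−1)^197 = -1.
The Jacobi symbol (11|203) = -1 (Zolotarev) agrees.

-1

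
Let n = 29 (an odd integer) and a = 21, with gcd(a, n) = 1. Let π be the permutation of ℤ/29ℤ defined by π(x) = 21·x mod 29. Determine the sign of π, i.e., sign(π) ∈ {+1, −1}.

-1

Trace 2: π^k(2) = [2, 13, 12, 20, 14, 4, 26] for k=0..6.
Decompose π into cycles: lengths [28, 1] (2 cycles, including the fixed point 0).
Σ(ℓ_i−1) = 29−2 = 27; sign = (−1)^27 = -1.
Via Zolotarev, sign(π_{21}) = (21|29) = -1.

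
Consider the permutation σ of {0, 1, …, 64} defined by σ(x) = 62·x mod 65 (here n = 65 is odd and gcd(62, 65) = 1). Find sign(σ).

Start at x=62: 62 → 9 → 38 → 16 → 17 → 14 → 23 → … (one orbit).
8 cycles of lengths [12, 12, 12, 12, 6, 6, 4, 1].
Σ(ℓ_i−1) = 65−8 = 57; sign = (−1)^57 = -1.
Zolotarev: (62|65) = -1, matching the cycle-count sign.

-1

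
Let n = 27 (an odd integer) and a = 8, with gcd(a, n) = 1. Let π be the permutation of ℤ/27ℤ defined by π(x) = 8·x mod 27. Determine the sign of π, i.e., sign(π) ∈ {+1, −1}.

Orbit of 1 under x↦8x: [1, 8, 10, 26, 19, 17]… (length divides ord_27(8)).
8 cycles of lengths [6, 6, 6, 2, 2, 2, 2, 1].
8 cycles on 27: each ℓ→(−1)^(ℓ−1), product (−1)^19 = -1.

-1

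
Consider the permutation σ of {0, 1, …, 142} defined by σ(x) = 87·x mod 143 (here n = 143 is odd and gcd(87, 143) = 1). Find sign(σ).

-1

Start at x=120: 120 → 1 → 87 → 133 → 131 → 100 → 120 (one orbit).
Decompose π into cycles: lengths [6, 6, 6, 6, 6, 6, 6, 6, 6, 6, 6, 6, 6, 6, 6, 6, 6, 6, 6, 6, 3, 3, 3, 3, 2, 2, 2, 2, 2, 1] (30 cycles, including the fixed point 0).
sign(π) = (−1)^{n − #cycles} = (−1)^{143−30} = (−1)^113 = -1.
Check: (87/143) = -1 by Zolotarev.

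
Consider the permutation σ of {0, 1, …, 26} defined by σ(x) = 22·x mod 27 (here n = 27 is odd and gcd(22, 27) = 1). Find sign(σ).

+1

Orbit of 16 under x↦22x: [16, 1, 22, 25, 10, 4, 7]… (length divides ord_27(22)).
Decompose π into cycles: lengths [9, 9, 3, 3, 1, 1, 1] (7 cycles, including the fixed point 0).
Σ(ℓ_i−1) = 27−7 = 20; sign = (−1)^20 = +1.
Via Zolotarev, sign(π_{22}) = (22|27) = +1.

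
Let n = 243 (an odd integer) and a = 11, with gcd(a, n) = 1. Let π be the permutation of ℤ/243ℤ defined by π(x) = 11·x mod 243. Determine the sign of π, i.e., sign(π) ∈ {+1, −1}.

-1

Trace 202: π^k(202) = [202, 35, 142, 104, 172, 191, 157] for k=0..6.
6 cycles of lengths [162, 54, 18, 6, 2, 1].
sign(π) = (−1)^{n − #cycles} = (−1)^{243−6} = (−1)^237 = -1.
The Jacobi symbol (11|243) = -1 (Zolotarev) agrees.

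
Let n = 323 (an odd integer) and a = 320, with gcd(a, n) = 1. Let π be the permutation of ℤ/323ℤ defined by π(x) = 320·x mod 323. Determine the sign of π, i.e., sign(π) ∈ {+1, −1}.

-1

Start at x=62: 62 → 137 → 235 → 264 → 177 → 115 → 301 → … (one orbit).
Cycle type of π: 144×2 + 16 + 9×2 + 1; total 6 cycles.
Σ(ℓ_i−1) = 323−6 = 317; sign = (−1)^317 = -1.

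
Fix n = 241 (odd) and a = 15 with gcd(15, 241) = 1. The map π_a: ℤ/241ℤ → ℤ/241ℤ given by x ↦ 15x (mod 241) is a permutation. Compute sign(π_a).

Start at x=15: 15 → 225 → 1 → 15 (one orbit).
The orbit structure of x ↦ 15x mod 241: 81 orbits of sizes [3, 3, 3, 3, 3, 3, 3, 3, 3, 3, 3, 3, 3, 3, 3, 3, 3, 3, 3, 3, 3, 3, 3, 3, 3, 3, 3, 3, 3, 3, 3, 3, 3, 3, 3, 3, 3, 3, 3, 3, 3, 3, 3, 3, 3, 3, 3, 3, 3, 3, 3, 3, 3, 3, 3, 3, 3, 3, 3, 3, 3, 3, 3, 3, 3, 3, 3, 3, 3, 3, 3, 3, 3, 3, 3, 3, 3, 3, 3, 3, 1].
81 cycles on 241: each ℓ→(−1)^(ℓ−1), product (−1)^160 = +1.

+1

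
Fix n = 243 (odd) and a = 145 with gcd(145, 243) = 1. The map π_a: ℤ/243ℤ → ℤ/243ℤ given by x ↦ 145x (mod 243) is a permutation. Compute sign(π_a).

Trace 73: π^k(73) = [73, 136, 37, 19, 82, 226, 208] for k=0..6.
Decompose π into cycles: lengths [27, 27, 27, 27, 27, 27, 9, 9, 9, 9, 9, 9, 3, 3, 3, 3, 3, 3, 1, 1, 1, 1, 1, 1, 1, 1, 1] (27 cycles, including the fixed point 0).
27 cycles on 243: each ℓ→(−1)^(ℓ−1), product (−1)^216 = +1.
The Jacobi symbol (145|243) = +1 (Zolotarev) agrees.

+1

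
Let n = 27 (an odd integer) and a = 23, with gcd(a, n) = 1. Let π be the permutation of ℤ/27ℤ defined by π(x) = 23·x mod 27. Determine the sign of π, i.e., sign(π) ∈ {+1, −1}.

Start at x=17: 17 → 13 → 2 → 19 → 5 → 7 → 26 → … (one orbit).
4 cycles of lengths [18, 6, 2, 1].
With 4 cycles on 27 points, sign = (−1)^{27−4} = -1.
Zolotarev: (23|27) = -1, matching the cycle-count sign.

-1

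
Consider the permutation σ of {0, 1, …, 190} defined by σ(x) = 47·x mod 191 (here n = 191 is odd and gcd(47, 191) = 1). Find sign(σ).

Trace 166: π^k(166) = [166, 162, 165, 115, 57, 5, 44] for k=0..6.
Cycle type of π: 190 + 1; total 2 cycles.
2 cycles on 191: each ℓ→(−1)^(ℓ−1), product (−1)^189 = -1.
Zolotarev: (47|191) = -1, matching the cycle-count sign.

-1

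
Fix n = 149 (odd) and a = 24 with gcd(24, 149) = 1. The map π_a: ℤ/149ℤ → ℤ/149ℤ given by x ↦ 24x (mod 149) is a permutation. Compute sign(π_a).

+1

Trace 116: π^k(116) = [116, 102, 64, 46, 61, 123, 121] for k=0..6.
Decompose π into cycles: lengths [74, 74, 1] (3 cycles, including the fixed point 0).
Σ(ℓ_i−1) = 149−3 = 146; sign = (−1)^146 = +1.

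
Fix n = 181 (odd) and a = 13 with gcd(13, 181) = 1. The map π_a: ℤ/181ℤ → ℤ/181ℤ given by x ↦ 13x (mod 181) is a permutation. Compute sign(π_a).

+1

Orbit of 102 under x↦13x: [102, 59, 43, 16, 27, 170, 38]… (length divides ord_181(13)).
Cycle lengths of π_13 on ℤ/181ℤ: [45, 45, 45, 45, 1]; 5 cycles in total.
With 5 cycles on 181 points, sign = (−1)^{181−5} = +1.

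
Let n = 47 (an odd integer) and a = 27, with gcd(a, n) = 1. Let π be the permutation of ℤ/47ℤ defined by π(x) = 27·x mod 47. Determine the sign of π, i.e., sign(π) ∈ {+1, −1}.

+1

Orbit of 17 under x↦27x: [17, 36, 32, 18, 16, 9, 8]… (length divides ord_47(27)).
3 cycles of lengths [23, 23, 1].
Σ(ℓ_i−1) = 47−3 = 44; sign = (−1)^44 = +1.
Check: (27/47) = +1 by Zolotarev.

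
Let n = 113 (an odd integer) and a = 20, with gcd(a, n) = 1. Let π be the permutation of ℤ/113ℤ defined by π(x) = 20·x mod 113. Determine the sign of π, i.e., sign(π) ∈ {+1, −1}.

Trace 81: π^k(81) = [81, 38, 82, 58, 30, 35, 22] for k=0..6.
Cycle type of π: 112 + 1; total 2 cycles.
With 2 cycles on 113 points, sign = (−1)^{113−2} = -1.
Zolotarev: (20|113) = -1, matching the cycle-count sign.

-1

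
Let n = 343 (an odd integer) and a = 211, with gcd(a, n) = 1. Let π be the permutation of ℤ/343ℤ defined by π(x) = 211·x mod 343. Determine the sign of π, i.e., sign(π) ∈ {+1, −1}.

Trace 120: π^k(120) = [120, 281, 295, 162, 225, 141, 253] for k=0..6.
19 cycles of lengths [49, 49, 49, 49, 49, 49, 7, 7, 7, 7, 7, 7, 1, 1, 1, 1, 1, 1, 1].
19 cycles on 343: each ℓ→(−1)^(ℓ−1), product (−1)^324 = +1.
Via Zolotarev, sign(π_{211}) = (211|343) = +1.

+1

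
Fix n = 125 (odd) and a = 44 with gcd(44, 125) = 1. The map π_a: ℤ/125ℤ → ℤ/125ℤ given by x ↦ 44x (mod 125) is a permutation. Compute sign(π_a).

Orbit of 69 under x↦44x: [69, 36, 84, 71, 124, 81, 64]… (length divides ord_125(44)).
7 cycles of lengths [50, 50, 10, 10, 2, 2, 1].
125 − 7 = 118 transpositions; sign(π) = (−1)^118 = +1.
(44|125)_J = +1 (Zolotarev's lemma cross-check).

+1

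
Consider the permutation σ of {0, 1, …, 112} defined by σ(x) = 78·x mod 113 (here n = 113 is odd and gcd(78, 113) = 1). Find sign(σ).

Start at x=78: 78 → 95 → 65 → 98 → 73 → 44 → 42 → … (one orbit).
Cycle type of π: 16×7 + 1; total 8 cycles.
n − c = 113 − 8 = 105; sign = (−1)^105 = -1.

-1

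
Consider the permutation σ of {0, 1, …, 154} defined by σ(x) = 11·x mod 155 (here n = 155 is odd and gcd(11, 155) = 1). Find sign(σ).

Trace 66: π^k(66) = [66, 106, 81, 116, 36, 86, 16] for k=0..6.
Cycle type of π: 30×5 + 1×5; total 10 cycles.
sign(π) = (−1)^{n − #cycles} = (−1)^{155−10} = (−1)^145 = -1.
The Jacobi symbol (11|155) = -1 (Zolotarev) agrees.

-1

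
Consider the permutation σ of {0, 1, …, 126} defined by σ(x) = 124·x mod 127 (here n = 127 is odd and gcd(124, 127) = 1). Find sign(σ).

+1

Trace 34: π^k(34) = [34, 25, 52, 98, 87, 120, 21] for k=0..6.
π_124 has 3 disjoint cycles with lengths [63, 63, 1] on {0,…,126}.
n − c = 127 − 3 = 124; sign = (−1)^124 = +1.
(124|127)_J = +1 (Zolotarev's lemma cross-check).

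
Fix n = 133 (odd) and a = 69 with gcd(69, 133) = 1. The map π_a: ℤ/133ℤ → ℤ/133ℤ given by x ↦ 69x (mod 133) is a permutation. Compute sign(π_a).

Start at x=64: 64 → 27 → 1 → 69 → 106 → 132 → 64 (one orbit).
Cycle type of π: 6×21 + 2×3 + 1; total 25 cycles.
n − c = 133 − 25 = 108; sign = (−1)^108 = +1.
Via Zolotarev, sign(π_{69}) = (69|133) = +1.

+1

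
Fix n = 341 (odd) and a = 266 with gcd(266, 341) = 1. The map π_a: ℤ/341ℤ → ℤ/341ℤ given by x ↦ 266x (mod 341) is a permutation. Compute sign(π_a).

-1

Start at x=67: 67 → 90 → 70 → 206 → 236 → 32 → 328 → … (one orbit).
Decompose π into cycles: lengths [30, 30, 30, 30, 30, 30, 30, 30, 30, 30, 15, 15, 10, 1] (14 cycles, including the fixed point 0).
Σ(ℓ_i−1) = 341−14 = 327; sign = (−1)^327 = -1.
(266|341)_J = -1 (Zolotarev's lemma cross-check).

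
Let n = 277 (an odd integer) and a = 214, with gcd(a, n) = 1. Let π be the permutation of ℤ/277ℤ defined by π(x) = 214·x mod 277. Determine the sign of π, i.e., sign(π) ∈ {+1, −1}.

+1

Orbit of 116 under x↦214x: [116, 171, 30, 49, 237, 27, 238]… (length divides ord_277(214)).
Decompose π into cycles: lengths [69, 69, 69, 69, 1] (5 cycles, including the fixed point 0).
sign(π) = (−1)^{n − #cycles} = (−1)^{277−5} = (−1)^272 = +1.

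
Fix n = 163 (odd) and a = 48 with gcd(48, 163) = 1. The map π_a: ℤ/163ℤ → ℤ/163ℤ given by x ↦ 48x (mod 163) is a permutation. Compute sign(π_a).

Orbit of 78 under x↦48x: [78, 158, 86, 53, 99, 25, 59]… (length divides ord_163(48)).
Cycle lengths of π_48 on ℤ/163ℤ: [54, 54, 54, 1]; 4 cycles in total.
With 4 cycles on 163 points, sign = (−1)^{163−4} = -1.

-1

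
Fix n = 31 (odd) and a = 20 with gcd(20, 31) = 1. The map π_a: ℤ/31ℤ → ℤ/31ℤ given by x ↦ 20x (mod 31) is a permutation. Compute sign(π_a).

Trace 4: π^k(4) = [4, 18, 19, 8, 5, 7, 16] for k=0..6.
The orbit structure of x ↦ 20x mod 31: 3 orbits of sizes [15, 15, 1].
3 cycles on 31: each ℓ→(−1)^(ℓ−1), product (−1)^28 = +1.

+1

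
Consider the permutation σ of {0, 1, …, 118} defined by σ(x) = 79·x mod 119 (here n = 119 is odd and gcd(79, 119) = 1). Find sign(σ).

Orbit of 86 under x↦79x: [86, 11, 36, 107, 4, 78, 93]… (length divides ord_119(79)).
π_79 has 6 disjoint cycles with lengths [48, 48, 16, 3, 3, 1] on {0,…,118}.
6 cycles on 119: each ℓ→(−1)^(ℓ−1), product (−1)^113 = -1.

-1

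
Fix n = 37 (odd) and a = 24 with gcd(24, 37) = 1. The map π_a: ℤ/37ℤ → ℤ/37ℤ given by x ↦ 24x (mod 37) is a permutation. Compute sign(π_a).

-1

Start at x=25: 25 → 8 → 7 → 20 → 36 → 13 → 16 → … (one orbit).
2 cycles of lengths [36, 1].
2 cycles on 37: each ℓ→(−1)^(ℓ−1), product (−1)^35 = -1.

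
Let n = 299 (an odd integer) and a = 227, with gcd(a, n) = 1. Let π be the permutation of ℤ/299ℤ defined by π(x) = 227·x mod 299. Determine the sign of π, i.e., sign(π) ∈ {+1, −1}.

Trace 11: π^k(11) = [11, 105, 214, 140, 86, 87, 15] for k=0..6.
Cycle type of π: 132×2 + 22 + 12 + 1; total 5 cycles.
sign(π) = (−1)^{n − #cycles} = (−1)^{299−5} = (−1)^294 = +1.
(227|299)_J = +1 (Zolotarev's lemma cross-check).

+1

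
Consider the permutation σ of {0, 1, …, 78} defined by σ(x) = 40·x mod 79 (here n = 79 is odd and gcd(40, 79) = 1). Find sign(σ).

+1

Start at x=72: 72 → 36 → 18 → 9 → 44 → 22 → 11 → … (one orbit).
Cycle lengths of π_40 on ℤ/79ℤ: [39, 39, 1]; 3 cycles in total.
3 cycles on 79: each ℓ→(−1)^(ℓ−1), product (−1)^76 = +1.
The Jacobi symbol (40|79) = +1 (Zolotarev) agrees.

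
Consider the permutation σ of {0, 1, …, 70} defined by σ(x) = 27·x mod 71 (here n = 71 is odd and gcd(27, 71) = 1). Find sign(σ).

Trace 2: π^k(2) = [2, 54, 38, 32, 12, 40, 15] for k=0..6.
Cycle type of π: 35×2 + 1; total 3 cycles.
n − c = 71 − 3 = 68; sign = (−1)^68 = +1.

+1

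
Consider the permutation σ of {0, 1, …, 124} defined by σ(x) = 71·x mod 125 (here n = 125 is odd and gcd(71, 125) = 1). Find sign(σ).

Trace 46: π^k(46) = [46, 16, 11, 31, 76, 21, 116] for k=0..6.
Cycle type of π: 25×4 + 5×4 + 1×5; total 13 cycles.
13 cycles on 125: each ℓ→(−1)^(ℓ−1), product (−1)^112 = +1.
Check: (71/125) = +1 by Zolotarev.

+1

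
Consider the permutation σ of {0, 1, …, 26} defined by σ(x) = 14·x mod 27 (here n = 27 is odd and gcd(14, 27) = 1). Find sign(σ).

Start at x=25: 25 → 26 → 13 → 20 → 10 → 5 → 16 → … (one orbit).
The orbit structure of x ↦ 14x mod 27: 4 orbits of sizes [18, 6, 2, 1].
sign(π) = (−1)^{n − #cycles} = (−1)^{27−4} = (−1)^23 = -1.

-1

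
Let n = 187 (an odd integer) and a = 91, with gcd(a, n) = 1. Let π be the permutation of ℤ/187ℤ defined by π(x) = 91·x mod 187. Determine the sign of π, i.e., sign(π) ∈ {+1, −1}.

-1

Trace 133: π^k(133) = [133, 135, 130, 49, 158, 166, 146] for k=0..6.
Cycle lengths of π_91 on ℤ/187ℤ: [80, 80, 16, 5, 5, 1]; 6 cycles in total.
n − c = 187 − 6 = 181; sign = (−1)^181 = -1.
Zolotarev: (91|187) = -1, matching the cycle-count sign.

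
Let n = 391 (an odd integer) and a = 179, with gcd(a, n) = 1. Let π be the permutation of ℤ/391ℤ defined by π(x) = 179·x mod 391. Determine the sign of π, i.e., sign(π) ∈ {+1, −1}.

+1

Orbit of 87 under x↦179x: [87, 324, 128, 234, 49, 169, 144]… (length divides ord_391(179)).
Cycle lengths of π_179 on ℤ/391ℤ: [88, 88, 88, 88, 11, 11, 8, 8, 1]; 9 cycles in total.
With 9 cycles on 391 points, sign = (−1)^{391−9} = +1.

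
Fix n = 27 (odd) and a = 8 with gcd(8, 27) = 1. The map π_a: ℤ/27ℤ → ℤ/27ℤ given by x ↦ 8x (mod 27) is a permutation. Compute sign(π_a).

-1

Start at x=19: 19 → 17 → 1 → 8 → 10 → 26 → 19 (one orbit).
Cycle lengths of π_8 on ℤ/27ℤ: [6, 6, 6, 2, 2, 2, 2, 1]; 8 cycles in total.
Σ(ℓ_i−1) = 27−8 = 19; sign = (−1)^19 = -1.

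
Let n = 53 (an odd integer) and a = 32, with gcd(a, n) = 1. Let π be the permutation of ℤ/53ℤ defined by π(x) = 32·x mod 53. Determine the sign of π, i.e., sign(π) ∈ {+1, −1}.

Start at x=31: 31 → 38 → 50 → 10 → 2 → 11 → 34 → … (one orbit).
Cycle lengths of π_32 on ℤ/53ℤ: [52, 1]; 2 cycles in total.
53 − 2 = 51 transpositions; sign(π) = (−1)^51 = -1.

-1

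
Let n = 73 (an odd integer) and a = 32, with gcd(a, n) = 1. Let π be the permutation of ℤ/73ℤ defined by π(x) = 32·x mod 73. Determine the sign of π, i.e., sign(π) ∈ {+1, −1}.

+1

Start at x=4: 4 → 55 → 8 → 37 → 16 → 1 → 32 → … (one orbit).
Cycle type of π: 9×8 + 1; total 9 cycles.
With 9 cycles on 73 points, sign = (−1)^{73−9} = +1.
Via Zolotarev, sign(π_{32}) = (32|73) = +1.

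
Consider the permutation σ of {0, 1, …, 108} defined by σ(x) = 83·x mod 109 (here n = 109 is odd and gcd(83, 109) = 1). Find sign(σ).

Trace 9: π^k(9) = [9, 93, 89, 84, 105, 104, 21] for k=0..6.
Cycle type of π: 54×2 + 1; total 3 cycles.
sign(π) = (−1)^{n − #cycles} = (−1)^{109−3} = (−1)^106 = +1.
The Jacobi symbol (83|109) = +1 (Zolotarev) agrees.

+1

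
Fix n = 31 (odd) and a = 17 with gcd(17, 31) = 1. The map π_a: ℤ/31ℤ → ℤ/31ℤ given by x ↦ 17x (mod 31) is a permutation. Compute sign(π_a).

Orbit of 1 under x↦17x: [1, 17, 10, 15, 7, 26, 8]… (length divides ord_31(17)).
Decompose π into cycles: lengths [30, 1] (2 cycles, including the fixed point 0).
n − c = 31 − 2 = 29; sign = (−1)^29 = -1.
The Jacobi symbol (17|31) = -1 (Zolotarev) agrees.

-1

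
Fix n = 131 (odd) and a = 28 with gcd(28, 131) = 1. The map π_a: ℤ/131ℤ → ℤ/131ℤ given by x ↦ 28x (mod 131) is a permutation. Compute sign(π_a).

+1

Start at x=21: 21 → 64 → 89 → 3 → 84 → 125 → 94 → … (one orbit).
Decompose π into cycles: lengths [65, 65, 1] (3 cycles, including the fixed point 0).
Σ(ℓ_i−1) = 131−3 = 128; sign = (−1)^128 = +1.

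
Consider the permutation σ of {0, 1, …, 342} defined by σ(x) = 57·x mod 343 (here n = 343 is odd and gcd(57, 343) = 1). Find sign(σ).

+1

Orbit of 316 under x↦57x: [316, 176, 85, 43, 50, 106, 211]… (length divides ord_343(57)).
Decompose π into cycles: lengths [49, 49, 49, 49, 49, 49, 7, 7, 7, 7, 7, 7, 1, 1, 1, 1, 1, 1, 1] (19 cycles, including the fixed point 0).
sign(π) = (−1)^{n − #cycles} = (−1)^{343−19} = (−1)^324 = +1.
Via Zolotarev, sign(π_{57}) = (57|343) = +1.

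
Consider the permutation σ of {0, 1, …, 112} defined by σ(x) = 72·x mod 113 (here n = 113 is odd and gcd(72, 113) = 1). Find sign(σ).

Start at x=50: 50 → 97 → 91 → 111 → 82 → 28 → 95 → … (one orbit).
3 cycles of lengths [56, 56, 1].
3 cycles on 113: each ℓ→(−1)^(ℓ−1), product (−1)^110 = +1.
Via Zolotarev, sign(π_{72}) = (72|113) = +1.

+1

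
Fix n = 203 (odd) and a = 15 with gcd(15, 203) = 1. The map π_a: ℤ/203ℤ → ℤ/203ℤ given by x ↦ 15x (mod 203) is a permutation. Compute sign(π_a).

Trace 99: π^k(99) = [99, 64, 148, 190, 8, 120, 176] for k=0..6.
Cycle lengths of π_15 on ℤ/203ℤ: [28, 28, 28, 28, 28, 28, 28, 1, 1, 1, 1, 1, 1, 1]; 14 cycles in total.
Σ(ℓ_i−1) = 203−14 = 189; sign = (−1)^189 = -1.
(15|203)_J = -1 (Zolotarev's lemma cross-check).

-1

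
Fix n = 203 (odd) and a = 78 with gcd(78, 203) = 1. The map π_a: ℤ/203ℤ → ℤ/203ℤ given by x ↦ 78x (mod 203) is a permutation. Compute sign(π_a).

Start at x=141: 141 → 36 → 169 → 190 → 1 → 78 → 197 → 141 (one orbit).
Cycle type of π: 7×28 + 1×7; total 35 cycles.
203 − 35 = 168 transpositions; sign(π) = (−1)^168 = +1.

+1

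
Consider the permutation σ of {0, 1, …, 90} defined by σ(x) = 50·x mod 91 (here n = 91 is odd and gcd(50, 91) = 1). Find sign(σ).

-1

Start at x=1: 1 → 50 → 43 → 57 → 29 → 85 → 64 → … (one orbit).
14 cycles of lengths [12, 12, 12, 12, 12, 12, 12, 1, 1, 1, 1, 1, 1, 1].
sign(π) = (−1)^{n − #cycles} = (−1)^{91−14} = (−1)^77 = -1.
Zolotarev: (50|91) = -1, matching the cycle-count sign.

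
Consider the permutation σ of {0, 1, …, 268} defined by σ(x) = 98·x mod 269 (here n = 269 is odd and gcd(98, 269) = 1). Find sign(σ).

-1

Orbit of 188 under x↦98x: [188, 132, 24, 200, 232, 140, 1]… (length divides ord_269(98)).
Cycle type of π: 268 + 1; total 2 cycles.
sign(π) = (−1)^{n − #cycles} = (−1)^{269−2} = (−1)^267 = -1.
Check: (98/269) = -1 by Zolotarev.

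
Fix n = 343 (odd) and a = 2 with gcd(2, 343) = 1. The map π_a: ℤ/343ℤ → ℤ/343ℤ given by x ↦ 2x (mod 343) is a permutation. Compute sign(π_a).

+1

Orbit of 253 under x↦2x: [253, 163, 326, 309, 275, 207, 71]… (length divides ord_343(2)).
π_2 has 7 disjoint cycles with lengths [147, 147, 21, 21, 3, 3, 1] on {0,…,342}.
Σ(ℓ_i−1) = 343−7 = 336; sign = (−1)^336 = +1.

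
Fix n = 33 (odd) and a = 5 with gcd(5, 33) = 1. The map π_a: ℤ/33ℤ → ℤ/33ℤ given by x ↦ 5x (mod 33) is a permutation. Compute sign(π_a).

Orbit of 5 under x↦5x: [5, 25, 26, 31, 23, 16, 14]… (length divides ord_33(5)).
Cycle lengths of π_5 on ℤ/33ℤ: [10, 10, 5, 5, 2, 1]; 6 cycles in total.
n − c = 33 − 6 = 27; sign = (−1)^27 = -1.

-1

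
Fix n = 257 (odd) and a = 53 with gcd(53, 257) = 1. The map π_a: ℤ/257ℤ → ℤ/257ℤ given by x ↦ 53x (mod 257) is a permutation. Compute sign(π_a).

-1

Trace 108: π^k(108) = [108, 70, 112, 25, 40, 64, 51] for k=0..6.
The orbit structure of x ↦ 53x mod 257: 2 orbits of sizes [256, 1].
n − c = 257 − 2 = 255; sign = (−1)^255 = -1.
Check: (53/257) = -1 by Zolotarev.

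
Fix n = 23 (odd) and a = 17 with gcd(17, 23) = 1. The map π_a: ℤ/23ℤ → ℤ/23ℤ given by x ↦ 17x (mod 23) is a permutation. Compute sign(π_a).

Start at x=22: 22 → 6 → 10 → 9 → 15 → 2 → 11 → … (one orbit).
Decompose π into cycles: lengths [22, 1] (2 cycles, including the fixed point 0).
Σ(ℓ_i−1) = 23−2 = 21; sign = (−1)^21 = -1.

-1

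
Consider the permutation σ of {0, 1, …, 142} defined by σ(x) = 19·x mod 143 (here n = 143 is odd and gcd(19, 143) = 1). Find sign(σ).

Trace 21: π^k(21) = [21, 113, 2, 38, 7, 133, 96] for k=0..6.
Cycle type of π: 60×2 + 12 + 10 + 1; total 5 cycles.
143 − 5 = 138 transpositions; sign(π) = (−1)^138 = +1.
The Jacobi symbol (19|143) = +1 (Zolotarev) agrees.

+1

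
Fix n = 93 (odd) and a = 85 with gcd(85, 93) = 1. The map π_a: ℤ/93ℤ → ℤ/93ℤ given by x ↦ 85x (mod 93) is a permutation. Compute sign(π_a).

Orbit of 4 under x↦85x: [4, 61, 70, 91, 16, 58, 1]… (length divides ord_93(85)).
Cycle type of π: 10×9 + 1×3; total 12 cycles.
sign(π) = (−1)^{n − #cycles} = (−1)^{93−12} = (−1)^81 = -1.

-1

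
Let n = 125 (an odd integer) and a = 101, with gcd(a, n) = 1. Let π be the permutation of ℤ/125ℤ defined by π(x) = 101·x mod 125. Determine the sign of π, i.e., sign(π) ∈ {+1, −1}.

Start at x=76: 76 → 51 → 26 → 1 → 101 → 76 (one orbit).
45 cycles of lengths [5, 5, 5, 5, 5, 5, 5, 5, 5, 5, 5, 5, 5, 5, 5, 5, 5, 5, 5, 5, 1, 1, 1, 1, 1, 1, 1, 1, 1, 1, 1, 1, 1, 1, 1, 1, 1, 1, 1, 1, 1, 1, 1, 1, 1].
125 − 45 = 80 transpositions; sign(π) = (−1)^80 = +1.

+1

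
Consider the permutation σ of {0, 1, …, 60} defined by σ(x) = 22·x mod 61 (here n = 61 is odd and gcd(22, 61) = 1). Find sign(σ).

Orbit of 9 under x↦22x: [9, 15, 25, 1, 22, 57, 34]… (length divides ord_61(22)).
Decompose π into cycles: lengths [15, 15, 15, 15, 1] (5 cycles, including the fixed point 0).
With 5 cycles on 61 points, sign = (−1)^{61−5} = +1.

+1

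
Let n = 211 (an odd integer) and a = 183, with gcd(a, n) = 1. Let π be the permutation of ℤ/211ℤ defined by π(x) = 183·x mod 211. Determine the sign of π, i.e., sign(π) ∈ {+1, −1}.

Start at x=114: 114 → 184 → 123 → 143 → 5 → 71 → 122 → … (one orbit).
π_183 has 7 disjoint cycles with lengths [35, 35, 35, 35, 35, 35, 1] on {0,…,210}.
sign(π) = (−1)^{n − #cycles} = (−1)^{211−7} = (−1)^204 = +1.
Zolotarev: (183|211) = +1, matching the cycle-count sign.

+1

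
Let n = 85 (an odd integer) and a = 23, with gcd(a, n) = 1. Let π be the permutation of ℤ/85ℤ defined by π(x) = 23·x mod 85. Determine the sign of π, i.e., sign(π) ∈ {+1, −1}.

+1

Start at x=19: 19 → 12 → 21 → 58 → 59 → 82 → 16 → … (one orbit).
The orbit structure of x ↦ 23x mod 85: 7 orbits of sizes [16, 16, 16, 16, 16, 4, 1].
n − c = 85 − 7 = 78; sign = (−1)^78 = +1.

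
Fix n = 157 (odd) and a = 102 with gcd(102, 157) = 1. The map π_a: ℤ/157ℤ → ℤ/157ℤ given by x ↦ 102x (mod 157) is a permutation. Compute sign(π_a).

Orbit of 120 under x↦102x: [120, 151, 16, 62, 44, 92, 121]… (length divides ord_157(102)).
π_102 has 2 disjoint cycles with lengths [156, 1] on {0,…,156}.
With 2 cycles on 157 points, sign = (−1)^{157−2} = -1.

-1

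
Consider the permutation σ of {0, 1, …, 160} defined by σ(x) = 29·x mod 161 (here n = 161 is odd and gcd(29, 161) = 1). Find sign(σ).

+1

Orbit of 71 under x↦29x: [71, 127, 141, 64, 85, 50, 1]… (length divides ord_161(29)).
Cycle type of π: 11×14 + 1×7; total 21 cycles.
sign(π) = (−1)^{n − #cycles} = (−1)^{161−21} = (−1)^140 = +1.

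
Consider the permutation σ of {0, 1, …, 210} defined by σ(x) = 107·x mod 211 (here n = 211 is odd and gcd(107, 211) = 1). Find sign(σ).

+1

Orbit of 1 under x↦107x: [1, 107, 55, 188, 71]… (length divides ord_211(107)).
π_107 has 43 disjoint cycles with lengths [5, 5, 5, 5, 5, 5, 5, 5, 5, 5, 5, 5, 5, 5, 5, 5, 5, 5, 5, 5, 5, 5, 5, 5, 5, 5, 5, 5, 5, 5, 5, 5, 5, 5, 5, 5, 5, 5, 5, 5, 5, 5, 1] on {0,…,210}.
n − c = 211 − 43 = 168; sign = (−1)^168 = +1.
The Jacobi symbol (107|211) = +1 (Zolotarev) agrees.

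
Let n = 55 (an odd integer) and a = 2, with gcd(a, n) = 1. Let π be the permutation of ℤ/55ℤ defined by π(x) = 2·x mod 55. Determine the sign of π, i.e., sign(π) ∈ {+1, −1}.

+1

Start at x=36: 36 → 17 → 34 → 13 → 26 → 52 → 49 → … (one orbit).
Cycle lengths of π_2 on ℤ/55ℤ: [20, 20, 10, 4, 1]; 5 cycles in total.
Σ(ℓ_i−1) = 55−5 = 50; sign = (−1)^50 = +1.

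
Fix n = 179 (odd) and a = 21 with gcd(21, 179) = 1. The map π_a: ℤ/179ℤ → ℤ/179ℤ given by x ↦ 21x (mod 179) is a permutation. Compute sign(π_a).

Start at x=3: 3 → 63 → 70 → 38 → 82 → 111 → 4 → … (one orbit).
π_21 has 2 disjoint cycles with lengths [178, 1] on {0,…,178}.
sign(π) = (−1)^{n − #cycles} = (−1)^{179−2} = (−1)^177 = -1.

-1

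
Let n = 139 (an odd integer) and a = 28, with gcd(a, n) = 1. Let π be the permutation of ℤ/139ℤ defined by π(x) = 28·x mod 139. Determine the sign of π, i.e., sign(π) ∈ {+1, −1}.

Start at x=89: 89 → 129 → 137 → 83 → 100 → 20 → 4 → … (one orbit).
3 cycles of lengths [69, 69, 1].
With 3 cycles on 139 points, sign = (−1)^{139−3} = +1.
Check: (28/139) = +1 by Zolotarev.

+1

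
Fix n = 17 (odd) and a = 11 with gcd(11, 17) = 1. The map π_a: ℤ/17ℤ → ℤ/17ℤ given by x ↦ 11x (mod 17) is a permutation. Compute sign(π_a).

Orbit of 10 under x↦11x: [10, 8, 3, 16, 6, 15, 12]… (length divides ord_17(11)).
The orbit structure of x ↦ 11x mod 17: 2 orbits of sizes [16, 1].
n − c = 17 − 2 = 15; sign = (−1)^15 = -1.

-1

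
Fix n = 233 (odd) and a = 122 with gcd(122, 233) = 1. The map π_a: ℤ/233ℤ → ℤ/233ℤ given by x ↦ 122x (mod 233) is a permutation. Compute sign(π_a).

-1

Start at x=222: 222 → 56 → 75 → 63 → 230 → 100 → 84 → … (one orbit).
The orbit structure of x ↦ 122x mod 233: 2 orbits of sizes [232, 1].
n − c = 233 − 2 = 231; sign = (−1)^231 = -1.
The Jacobi symbol (122|233) = -1 (Zolotarev) agrees.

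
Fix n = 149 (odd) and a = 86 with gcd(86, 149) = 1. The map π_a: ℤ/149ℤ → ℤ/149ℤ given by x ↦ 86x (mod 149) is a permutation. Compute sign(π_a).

+1

Orbit of 7 under x↦86x: [7, 6, 69, 123, 148, 63, 54]… (length divides ord_149(86)).
Cycle lengths of π_86 on ℤ/149ℤ: [74, 74, 1]; 3 cycles in total.
n − c = 149 − 3 = 146; sign = (−1)^146 = +1.
Zolotarev: (86|149) = +1, matching the cycle-count sign.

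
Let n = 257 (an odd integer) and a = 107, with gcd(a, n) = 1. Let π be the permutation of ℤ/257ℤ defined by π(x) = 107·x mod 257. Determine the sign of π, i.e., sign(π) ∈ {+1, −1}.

-1

Orbit of 112 under x↦107x: [112, 162, 115, 226, 24, 255, 43]… (length divides ord_257(107)).
π_107 has 2 disjoint cycles with lengths [256, 1] on {0,…,256}.
Σ(ℓ_i−1) = 257−2 = 255; sign = (−1)^255 = -1.
The Jacobi symbol (107|257) = -1 (Zolotarev) agrees.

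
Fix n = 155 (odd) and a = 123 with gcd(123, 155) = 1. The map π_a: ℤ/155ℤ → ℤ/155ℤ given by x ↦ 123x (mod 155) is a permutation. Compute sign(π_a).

Start at x=92: 92 → 1 → 123 → 94 → 92 (one orbit).
Cycle type of π: 4×31 + 2×15 + 1; total 47 cycles.
sign(π) = (−1)^{n − #cycles} = (−1)^{155−47} = (−1)^108 = +1.

+1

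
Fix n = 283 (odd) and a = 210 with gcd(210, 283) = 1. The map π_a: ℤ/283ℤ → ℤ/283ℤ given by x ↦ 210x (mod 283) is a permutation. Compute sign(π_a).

-1

Orbit of 81 under x↦210x: [81, 30, 74, 258, 127, 68, 130]… (length divides ord_283(210)).
2 cycles of lengths [282, 1].
With 2 cycles on 283 points, sign = (−1)^{283−2} = -1.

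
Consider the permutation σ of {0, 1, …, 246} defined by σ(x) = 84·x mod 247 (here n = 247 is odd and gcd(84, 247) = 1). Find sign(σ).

+1

Trace 159: π^k(159) = [159, 18, 30, 50, 1, 84, 140] for k=0..6.
Cycle type of π: 12×19 + 6×3 + 1; total 23 cycles.
23 cycles on 247: each ℓ→(−1)^(ℓ−1), product (−1)^224 = +1.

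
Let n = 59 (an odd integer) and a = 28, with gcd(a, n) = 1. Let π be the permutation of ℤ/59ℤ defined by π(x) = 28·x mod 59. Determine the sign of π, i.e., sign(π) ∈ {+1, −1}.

Orbit of 15 under x↦28x: [15, 7, 19, 1, 28, 17, 4]… (length divides ord_59(28)).
Decompose π into cycles: lengths [29, 29, 1] (3 cycles, including the fixed point 0).
With 3 cycles on 59 points, sign = (−1)^{59−3} = +1.
The Jacobi symbol (28|59) = +1 (Zolotarev) agrees.

+1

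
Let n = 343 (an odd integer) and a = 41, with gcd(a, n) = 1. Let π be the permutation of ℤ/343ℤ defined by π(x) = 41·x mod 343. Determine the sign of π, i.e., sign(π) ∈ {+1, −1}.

-1

Orbit of 239 under x↦41x: [239, 195, 106, 230, 169, 69, 85]… (length divides ord_343(41)).
Cycle type of π: 98×3 + 14×3 + 2×3 + 1; total 10 cycles.
10 cycles on 343: each ℓ→(−1)^(ℓ−1), product (−1)^333 = -1.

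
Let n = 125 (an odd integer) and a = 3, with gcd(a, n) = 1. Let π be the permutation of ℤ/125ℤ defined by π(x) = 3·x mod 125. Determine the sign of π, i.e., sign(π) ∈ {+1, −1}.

Orbit of 13 under x↦3x: [13, 39, 117, 101, 53, 34, 102]… (length divides ord_125(3)).
Cycle lengths of π_3 on ℤ/125ℤ: [100, 20, 4, 1]; 4 cycles in total.
n − c = 125 − 4 = 121; sign = (−1)^121 = -1.

-1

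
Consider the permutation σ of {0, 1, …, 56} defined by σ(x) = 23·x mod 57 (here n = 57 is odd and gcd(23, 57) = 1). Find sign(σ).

Orbit of 35 under x↦23x: [35, 7, 47, 55, 11, 25, 5]… (length divides ord_57(23)).
The orbit structure of x ↦ 23x mod 57: 6 orbits of sizes [18, 18, 9, 9, 2, 1].
n − c = 57 − 6 = 51; sign = (−1)^51 = -1.

-1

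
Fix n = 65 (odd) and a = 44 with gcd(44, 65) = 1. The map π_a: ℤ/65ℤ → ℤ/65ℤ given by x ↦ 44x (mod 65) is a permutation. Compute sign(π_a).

Trace 34: π^k(34) = [34, 1, 44, 51] for k=0..3.
Decompose π into cycles: lengths [4, 4, 4, 4, 4, 4, 4, 4, 4, 4, 4, 4, 4, 4, 4, 2, 2, 1] (18 cycles, including the fixed point 0).
n − c = 65 − 18 = 47; sign = (−1)^47 = -1.

-1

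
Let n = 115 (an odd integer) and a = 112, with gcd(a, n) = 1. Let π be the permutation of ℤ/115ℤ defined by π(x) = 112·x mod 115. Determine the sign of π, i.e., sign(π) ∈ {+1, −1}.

Orbit of 29 under x↦112x: [29, 28, 31, 22, 49, 83, 96]… (length divides ord_115(112)).
Cycle type of π: 44×2 + 22 + 4 + 1; total 5 cycles.
Σ(ℓ_i−1) = 115−5 = 110; sign = (−1)^110 = +1.
Check: (112/115) = +1 by Zolotarev.

+1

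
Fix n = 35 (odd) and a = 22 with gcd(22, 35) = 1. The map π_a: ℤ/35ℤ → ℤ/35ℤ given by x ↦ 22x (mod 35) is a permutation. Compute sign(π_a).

Trace 29: π^k(29) = [29, 8, 1, 22] for k=0..3.
Cycle type of π: 4×7 + 1×7; total 14 cycles.
14 cycles on 35: each ℓ→(−1)^(ℓ−1), product (−1)^21 = -1.
Zolotarev: (22|35) = -1, matching the cycle-count sign.

-1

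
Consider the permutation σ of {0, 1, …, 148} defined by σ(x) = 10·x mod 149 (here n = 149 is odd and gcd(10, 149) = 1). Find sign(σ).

-1

Orbit of 77 under x↦10x: [77, 25, 101, 116, 117, 127, 78]… (length divides ord_149(10)).
Decompose π into cycles: lengths [148, 1] (2 cycles, including the fixed point 0).
n − c = 149 − 2 = 147; sign = (−1)^147 = -1.
Check: (10/149) = -1 by Zolotarev.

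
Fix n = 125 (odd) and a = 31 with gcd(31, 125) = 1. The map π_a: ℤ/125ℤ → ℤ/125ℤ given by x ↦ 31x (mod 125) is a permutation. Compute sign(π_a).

+1

Trace 76: π^k(76) = [76, 106, 36, 116, 96, 101, 6] for k=0..6.
The orbit structure of x ↦ 31x mod 125: 13 orbits of sizes [25, 25, 25, 25, 5, 5, 5, 5, 1, 1, 1, 1, 1].
With 13 cycles on 125 points, sign = (−1)^{125−13} = +1.
(31|125)_J = +1 (Zolotarev's lemma cross-check).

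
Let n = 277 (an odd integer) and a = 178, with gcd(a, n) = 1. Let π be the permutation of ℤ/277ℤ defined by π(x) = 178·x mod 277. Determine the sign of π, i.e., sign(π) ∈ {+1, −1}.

Trace 203: π^k(203) = [203, 124, 189, 125, 90, 231, 122] for k=0..6.
Cycle type of π: 276 + 1; total 2 cycles.
Σ(ℓ_i−1) = 277−2 = 275; sign = (−1)^275 = -1.
Zolotarev: (178|277) = -1, matching the cycle-count sign.

-1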